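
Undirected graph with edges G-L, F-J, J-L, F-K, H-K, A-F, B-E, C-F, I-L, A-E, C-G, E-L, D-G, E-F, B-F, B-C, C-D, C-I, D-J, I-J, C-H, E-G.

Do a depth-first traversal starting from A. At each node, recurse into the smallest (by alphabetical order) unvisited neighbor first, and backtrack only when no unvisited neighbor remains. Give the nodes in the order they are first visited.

Visit A
A → E
E → B
B → C
C → D
D → G
G → L
L → I
I → J
J → F
F → K
K → H

A -> E -> B -> C -> D -> G -> L -> I -> J -> F -> K -> H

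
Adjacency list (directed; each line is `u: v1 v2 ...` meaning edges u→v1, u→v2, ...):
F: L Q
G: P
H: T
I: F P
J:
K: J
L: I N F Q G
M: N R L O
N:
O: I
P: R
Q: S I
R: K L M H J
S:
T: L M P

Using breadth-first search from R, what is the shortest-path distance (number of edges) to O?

Level 0: R
Level 1: H, J, K, L, M
Level 2: F, G, I, N, O, Q, T
Level 3: P, S
O first appears at level 2.

2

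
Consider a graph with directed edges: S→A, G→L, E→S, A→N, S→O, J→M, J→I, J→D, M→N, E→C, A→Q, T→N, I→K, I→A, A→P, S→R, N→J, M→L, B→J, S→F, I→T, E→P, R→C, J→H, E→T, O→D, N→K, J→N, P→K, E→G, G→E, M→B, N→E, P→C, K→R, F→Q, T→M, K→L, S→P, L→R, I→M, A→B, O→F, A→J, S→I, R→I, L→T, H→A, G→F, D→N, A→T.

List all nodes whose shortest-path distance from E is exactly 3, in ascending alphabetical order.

B, D, J, Q

Level 0: E
Level 1: C, G, P, S, T
Level 2: A, F, I, K, L, M, N, O, R
Level 3: B, D, J, Q
Level 4: H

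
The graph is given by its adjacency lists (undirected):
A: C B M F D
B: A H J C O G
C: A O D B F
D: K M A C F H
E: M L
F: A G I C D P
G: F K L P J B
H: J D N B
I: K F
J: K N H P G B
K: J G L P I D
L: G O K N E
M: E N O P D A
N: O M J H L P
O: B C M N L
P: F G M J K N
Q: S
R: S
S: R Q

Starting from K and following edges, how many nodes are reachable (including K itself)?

16

BFS from K visits: K, J, G, L, P, I, D, N, H, B, F, O, E, M, A, C
Reachable nodes: 16 of 19 total.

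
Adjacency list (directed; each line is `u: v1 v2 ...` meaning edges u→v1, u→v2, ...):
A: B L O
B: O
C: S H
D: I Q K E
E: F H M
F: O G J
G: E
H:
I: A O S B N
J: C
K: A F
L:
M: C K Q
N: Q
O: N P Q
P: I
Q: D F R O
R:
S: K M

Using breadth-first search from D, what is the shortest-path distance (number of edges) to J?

Level 0: D
Level 1: E, I, K, Q
Level 2: A, B, F, H, M, N, O, R, S
Level 3: C, G, J, L, P
J first appears at level 3.

3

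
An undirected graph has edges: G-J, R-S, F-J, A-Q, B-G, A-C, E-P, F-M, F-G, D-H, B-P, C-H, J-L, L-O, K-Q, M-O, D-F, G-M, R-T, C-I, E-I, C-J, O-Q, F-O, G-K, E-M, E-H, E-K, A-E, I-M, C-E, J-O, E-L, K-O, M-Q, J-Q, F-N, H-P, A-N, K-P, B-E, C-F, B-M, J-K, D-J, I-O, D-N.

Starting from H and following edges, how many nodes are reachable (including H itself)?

17

BFS from H visits: H, P, E, D, C, K, B, M, L, I, A, N, J, F, Q, O, G
Reachable nodes: 17 of 20 total.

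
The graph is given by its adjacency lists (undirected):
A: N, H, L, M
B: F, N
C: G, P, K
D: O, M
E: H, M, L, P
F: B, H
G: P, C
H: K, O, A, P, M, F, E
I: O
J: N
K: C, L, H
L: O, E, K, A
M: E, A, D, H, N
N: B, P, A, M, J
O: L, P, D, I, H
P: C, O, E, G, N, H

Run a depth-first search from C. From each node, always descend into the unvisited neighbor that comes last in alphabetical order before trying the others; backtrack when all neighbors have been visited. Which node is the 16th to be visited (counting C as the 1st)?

Visit C
C → P
P → O
O → L
L → K
K → H
H → M
M → N
N → J
N → B
B → F
N → A
M → E
M → D
O → I
P → G

Visit order: C, P, O, L, K, H, M, N, J, B, F, A, E, D, I, G

G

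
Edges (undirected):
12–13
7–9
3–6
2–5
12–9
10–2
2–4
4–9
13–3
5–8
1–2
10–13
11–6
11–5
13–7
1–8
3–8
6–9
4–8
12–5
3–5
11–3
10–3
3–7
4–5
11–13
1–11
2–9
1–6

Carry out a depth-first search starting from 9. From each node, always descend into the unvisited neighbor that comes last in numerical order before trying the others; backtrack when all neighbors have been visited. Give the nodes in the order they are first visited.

9 12 13 11 6 3 10 2 5 8 4 1 7

Visit 9
9 → 12
12 → 13
13 → 11
11 → 6
6 → 3
3 → 10
10 → 2
2 → 5
5 → 8
8 → 4
8 → 1
3 → 7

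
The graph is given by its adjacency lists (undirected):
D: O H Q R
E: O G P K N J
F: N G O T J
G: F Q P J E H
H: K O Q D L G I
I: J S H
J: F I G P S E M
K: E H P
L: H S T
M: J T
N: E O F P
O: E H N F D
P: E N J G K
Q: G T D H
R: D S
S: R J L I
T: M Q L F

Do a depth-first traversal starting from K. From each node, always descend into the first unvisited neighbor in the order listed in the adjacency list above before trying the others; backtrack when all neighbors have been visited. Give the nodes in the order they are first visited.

K → E → O → H → Q → G → F → N → P → J → I → S → R → D → L → T → M

Visit K
K → E
E → O
O → H
H → Q
Q → G
G → F
F → N
N → P
P → J
J → I
I → S
S → R
R → D
S → L
L → T
T → M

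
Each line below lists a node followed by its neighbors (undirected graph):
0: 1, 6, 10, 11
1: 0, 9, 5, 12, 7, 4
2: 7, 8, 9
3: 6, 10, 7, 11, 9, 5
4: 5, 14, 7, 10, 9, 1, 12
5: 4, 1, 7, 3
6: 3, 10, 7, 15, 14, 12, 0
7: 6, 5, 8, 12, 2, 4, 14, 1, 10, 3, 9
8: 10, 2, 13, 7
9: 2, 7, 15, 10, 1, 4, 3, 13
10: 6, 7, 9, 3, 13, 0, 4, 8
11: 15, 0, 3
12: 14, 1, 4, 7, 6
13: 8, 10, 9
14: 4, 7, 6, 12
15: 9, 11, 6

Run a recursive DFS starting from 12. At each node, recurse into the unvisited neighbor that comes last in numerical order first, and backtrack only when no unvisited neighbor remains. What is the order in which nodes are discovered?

12, 14, 7, 10, 13, 9, 15, 11, 3, 6, 0, 1, 5, 4, 2, 8

Visit 12
12 → 14
14 → 7
7 → 10
10 → 13
13 → 9
9 → 15
15 → 11
11 → 3
3 → 6
6 → 0
0 → 1
1 → 5
5 → 4
9 → 2
2 → 8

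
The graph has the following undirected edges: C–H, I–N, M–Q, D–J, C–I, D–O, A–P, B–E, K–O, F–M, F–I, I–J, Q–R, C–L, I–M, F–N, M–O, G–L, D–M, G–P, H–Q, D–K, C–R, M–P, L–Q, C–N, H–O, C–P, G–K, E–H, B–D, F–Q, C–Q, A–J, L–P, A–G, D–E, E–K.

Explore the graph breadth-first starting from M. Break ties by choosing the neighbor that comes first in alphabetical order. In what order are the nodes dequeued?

M D F I O P Q B E J K N C H A G L R

Visit M; enqueue D, F, I, O, P, Q → queue [D, F, I, O, P, Q]
Visit D; enqueue B, E, J, K → queue [F, I, O, P, Q, B, E, J, K]
Visit F; enqueue N → queue [I, O, P, Q, B, E, J, K, N]
Visit I; enqueue C → queue [O, P, Q, B, E, J, K, N, C]
Visit O; enqueue H → queue [P, Q, B, E, J, K, N, C, H]
Visit P; enqueue A, G, L → queue [Q, B, E, J, K, N, C, H, A, G, L]
Visit Q; enqueue R → queue [B, E, J, K, N, C, H, A, G, L, R]
Visit B → queue [E, J, K, N, C, H, A, G, L, R]
Visit E → queue [J, K, N, C, H, A, G, L, R]
Visit J → queue [K, N, C, H, A, G, L, R]
Visit K → queue [N, C, H, A, G, L, R]
Visit N → queue [C, H, A, G, L, R]
Visit C → queue [H, A, G, L, R]
Visit H → queue [A, G, L, R]
Visit A → queue [G, L, R]
Visit G → queue [L, R]
Visit L → queue [R]
Visit R → queue []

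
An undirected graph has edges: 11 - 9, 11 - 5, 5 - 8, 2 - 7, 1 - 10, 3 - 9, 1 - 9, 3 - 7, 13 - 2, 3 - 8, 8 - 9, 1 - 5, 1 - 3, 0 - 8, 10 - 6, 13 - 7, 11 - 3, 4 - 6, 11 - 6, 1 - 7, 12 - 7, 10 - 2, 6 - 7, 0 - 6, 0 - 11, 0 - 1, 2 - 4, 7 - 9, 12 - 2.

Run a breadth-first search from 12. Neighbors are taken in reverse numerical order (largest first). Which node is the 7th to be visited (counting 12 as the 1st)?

3

Visit 12; enqueue 7, 2 → queue [7, 2]
Visit 7; enqueue 13, 9, 6, 3, 1 → queue [2, 13, 9, 6, 3, 1]
Visit 2; enqueue 10, 4 → queue [13, 9, 6, 3, 1, 10, 4]
Visit 13 → queue [9, 6, 3, 1, 10, 4]
Visit 9; enqueue 11, 8 → queue [6, 3, 1, 10, 4, 11, 8]
Visit 6; enqueue 0 → queue [3, 1, 10, 4, 11, 8, 0]
Visit 3 → queue [1, 10, 4, 11, 8, 0]
Visit 1; enqueue 5 → queue [10, 4, 11, 8, 0, 5]
Visit 10 → queue [4, 11, 8, 0, 5]
Visit 4 → queue [11, 8, 0, 5]
Visit 11 → queue [8, 0, 5]
Visit 8 → queue [0, 5]
Visit 0 → queue [5]
Visit 5 → queue []

Visit order: 12, 7, 2, 13, 9, 6, 3, 1, 10, 4, 11, 8, 0, 5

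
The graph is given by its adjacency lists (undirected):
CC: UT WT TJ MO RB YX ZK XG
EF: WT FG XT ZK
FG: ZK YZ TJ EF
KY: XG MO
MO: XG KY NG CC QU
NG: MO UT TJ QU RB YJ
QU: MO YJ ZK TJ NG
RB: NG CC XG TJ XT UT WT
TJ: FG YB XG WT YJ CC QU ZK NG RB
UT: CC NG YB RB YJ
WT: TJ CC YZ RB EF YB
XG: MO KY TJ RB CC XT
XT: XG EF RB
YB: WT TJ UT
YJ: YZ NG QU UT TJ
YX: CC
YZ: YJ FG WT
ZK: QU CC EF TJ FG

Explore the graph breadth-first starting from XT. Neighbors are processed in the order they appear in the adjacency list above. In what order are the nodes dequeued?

XT XG EF RB MO KY TJ CC WT FG ZK NG UT QU YB YJ YX YZ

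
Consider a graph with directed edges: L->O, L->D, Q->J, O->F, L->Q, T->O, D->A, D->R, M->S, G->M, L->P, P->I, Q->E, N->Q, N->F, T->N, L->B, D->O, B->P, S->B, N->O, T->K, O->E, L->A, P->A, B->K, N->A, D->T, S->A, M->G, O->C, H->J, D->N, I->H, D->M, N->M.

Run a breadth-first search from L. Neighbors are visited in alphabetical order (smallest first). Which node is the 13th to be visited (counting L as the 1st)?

C

Visit L; enqueue A, B, D, O, P, Q → queue [A, B, D, O, P, Q]
Visit A → queue [B, D, O, P, Q]
Visit B; enqueue K → queue [D, O, P, Q, K]
Visit D; enqueue M, N, R, T → queue [O, P, Q, K, M, N, R, T]
Visit O; enqueue C, E, F → queue [P, Q, K, M, N, R, T, C, E, F]
Visit P; enqueue I → queue [Q, K, M, N, R, T, C, E, F, I]
Visit Q; enqueue J → queue [K, M, N, R, T, C, E, F, I, J]
Visit K → queue [M, N, R, T, C, E, F, I, J]
Visit M; enqueue G, S → queue [N, R, T, C, E, F, I, J, G, S]
Visit N → queue [R, T, C, E, F, I, J, G, S]
Visit R → queue [T, C, E, F, I, J, G, S]
Visit T → queue [C, E, F, I, J, G, S]
Visit C → queue [E, F, I, J, G, S]
Visit E → queue [F, I, J, G, S]
Visit F → queue [I, J, G, S]
Visit I; enqueue H → queue [J, G, S, H]
Visit J → queue [G, S, H]
Visit G → queue [S, H]
Visit S → queue [H]
Visit H → queue []

Visit order: L, A, B, D, O, P, Q, K, M, N, R, T, C, E, F, I, J, G, S, H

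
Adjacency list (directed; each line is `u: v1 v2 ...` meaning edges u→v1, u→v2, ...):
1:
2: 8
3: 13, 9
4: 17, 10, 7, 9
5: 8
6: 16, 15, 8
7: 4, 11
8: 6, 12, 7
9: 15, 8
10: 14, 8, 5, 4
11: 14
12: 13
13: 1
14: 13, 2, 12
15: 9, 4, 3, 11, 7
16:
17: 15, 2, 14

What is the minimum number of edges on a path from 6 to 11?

Level 0: 6
Level 1: 8, 15, 16
Level 2: 3, 4, 7, 9, 11, 12
Level 3: 10, 13, 14, 17
Level 4: 1, 2, 5
11 first appears at level 2.

2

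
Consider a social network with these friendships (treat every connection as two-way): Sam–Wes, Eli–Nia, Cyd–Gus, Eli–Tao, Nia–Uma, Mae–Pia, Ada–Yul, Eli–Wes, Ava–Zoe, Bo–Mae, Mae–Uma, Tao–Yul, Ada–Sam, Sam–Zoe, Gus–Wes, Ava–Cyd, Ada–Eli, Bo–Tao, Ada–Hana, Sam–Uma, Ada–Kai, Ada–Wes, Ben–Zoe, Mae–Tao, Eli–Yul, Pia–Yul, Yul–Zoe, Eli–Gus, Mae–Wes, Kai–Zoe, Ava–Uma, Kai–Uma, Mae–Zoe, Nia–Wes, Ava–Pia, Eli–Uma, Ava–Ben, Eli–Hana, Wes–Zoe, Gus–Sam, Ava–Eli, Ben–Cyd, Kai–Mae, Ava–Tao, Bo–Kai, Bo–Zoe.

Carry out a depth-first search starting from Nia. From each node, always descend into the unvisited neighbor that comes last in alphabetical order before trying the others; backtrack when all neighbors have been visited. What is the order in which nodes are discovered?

Nia -> Wes -> Zoe -> Yul -> Tao -> Mae -> Uma -> Sam -> Gus -> Eli -> Hana -> Ada -> Kai -> Bo -> Ava -> Pia -> Cyd -> Ben

Visit Nia
Nia → Wes
Wes → Zoe
Zoe → Yul
Yul → Tao
Tao → Mae
Mae → Uma
Uma → Sam
Sam → Gus
Gus → Eli
Eli → Hana
Hana → Ada
Ada → Kai
Kai → Bo
Eli → Ava
Ava → Pia
Ava → Cyd
Cyd → Ben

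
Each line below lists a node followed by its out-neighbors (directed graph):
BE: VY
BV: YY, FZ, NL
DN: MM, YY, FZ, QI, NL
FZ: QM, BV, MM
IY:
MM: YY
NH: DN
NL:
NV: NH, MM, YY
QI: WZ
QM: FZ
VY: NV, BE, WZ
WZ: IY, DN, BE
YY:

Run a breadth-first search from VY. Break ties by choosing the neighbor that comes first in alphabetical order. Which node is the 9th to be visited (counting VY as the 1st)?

IY

Visit VY; enqueue BE, NV, WZ → queue [BE, NV, WZ]
Visit BE → queue [NV, WZ]
Visit NV; enqueue MM, NH, YY → queue [WZ, MM, NH, YY]
Visit WZ; enqueue DN, IY → queue [MM, NH, YY, DN, IY]
Visit MM → queue [NH, YY, DN, IY]
Visit NH → queue [YY, DN, IY]
Visit YY → queue [DN, IY]
Visit DN; enqueue FZ, NL, QI → queue [IY, FZ, NL, QI]
Visit IY → queue [FZ, NL, QI]
Visit FZ; enqueue BV, QM → queue [NL, QI, BV, QM]
Visit NL → queue [QI, BV, QM]
Visit QI → queue [BV, QM]
Visit BV → queue [QM]
Visit QM → queue []

Visit order: VY, BE, NV, WZ, MM, NH, YY, DN, IY, FZ, NL, QI, BV, QM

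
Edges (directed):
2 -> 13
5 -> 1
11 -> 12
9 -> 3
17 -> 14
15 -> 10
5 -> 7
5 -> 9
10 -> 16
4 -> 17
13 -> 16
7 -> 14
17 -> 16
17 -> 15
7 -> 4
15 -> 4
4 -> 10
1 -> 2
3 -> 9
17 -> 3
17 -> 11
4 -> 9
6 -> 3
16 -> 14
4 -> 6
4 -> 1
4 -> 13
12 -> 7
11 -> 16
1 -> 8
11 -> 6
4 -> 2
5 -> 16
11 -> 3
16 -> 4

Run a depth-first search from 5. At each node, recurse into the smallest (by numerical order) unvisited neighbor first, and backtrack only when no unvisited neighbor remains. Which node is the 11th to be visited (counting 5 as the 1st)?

17

Visit 5
5 → 1
1 → 2
2 → 13
13 → 16
16 → 4
4 → 6
6 → 3
3 → 9
4 → 10
4 → 17
17 → 11
11 → 12
12 → 7
7 → 14
17 → 15
1 → 8

Visit order: 5, 1, 2, 13, 16, 4, 6, 3, 9, 10, 17, 11, 12, 7, 14, 15, 8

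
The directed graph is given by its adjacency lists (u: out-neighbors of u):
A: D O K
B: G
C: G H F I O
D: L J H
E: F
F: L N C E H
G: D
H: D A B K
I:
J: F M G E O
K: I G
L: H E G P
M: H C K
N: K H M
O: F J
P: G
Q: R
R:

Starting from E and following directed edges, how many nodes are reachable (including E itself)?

16

BFS from E visits: E, F, N, L, H, C, M, K, P, G, D, B, A, O, I, J
Reachable nodes: 16 of 18 total.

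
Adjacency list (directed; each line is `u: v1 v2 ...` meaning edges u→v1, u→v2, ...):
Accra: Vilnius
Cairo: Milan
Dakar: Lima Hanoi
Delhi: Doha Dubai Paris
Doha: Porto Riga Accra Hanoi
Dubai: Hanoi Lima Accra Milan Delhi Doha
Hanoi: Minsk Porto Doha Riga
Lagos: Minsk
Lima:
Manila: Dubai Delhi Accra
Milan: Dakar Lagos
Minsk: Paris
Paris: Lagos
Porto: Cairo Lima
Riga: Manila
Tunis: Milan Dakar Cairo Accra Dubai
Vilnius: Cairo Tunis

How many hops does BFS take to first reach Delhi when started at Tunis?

Level 0: Tunis
Level 1: Accra, Cairo, Dakar, Dubai, Milan
Level 2: Delhi, Doha, Hanoi, Lagos, Lima, Vilnius
Level 3: Minsk, Paris, Porto, Riga
Level 4: Manila
Delhi first appears at level 2.

2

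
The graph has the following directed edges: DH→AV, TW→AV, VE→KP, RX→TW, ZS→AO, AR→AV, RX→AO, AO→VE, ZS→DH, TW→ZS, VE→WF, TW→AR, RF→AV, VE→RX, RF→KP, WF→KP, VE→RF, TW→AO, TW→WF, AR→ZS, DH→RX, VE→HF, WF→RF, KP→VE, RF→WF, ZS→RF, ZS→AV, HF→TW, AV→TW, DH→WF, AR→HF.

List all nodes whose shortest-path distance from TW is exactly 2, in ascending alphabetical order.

Level 0: TW
Level 1: AO, AR, AV, WF, ZS
Level 2: DH, HF, KP, RF, VE
Level 3: RX

DH, HF, KP, RF, VE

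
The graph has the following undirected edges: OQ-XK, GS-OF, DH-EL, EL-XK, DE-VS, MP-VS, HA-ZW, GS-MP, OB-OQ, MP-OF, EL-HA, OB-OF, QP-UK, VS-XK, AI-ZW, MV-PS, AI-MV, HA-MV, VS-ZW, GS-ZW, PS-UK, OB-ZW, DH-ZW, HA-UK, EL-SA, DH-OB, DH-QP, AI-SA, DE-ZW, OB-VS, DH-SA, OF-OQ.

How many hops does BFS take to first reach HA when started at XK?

Level 0: XK
Level 1: EL, OQ, VS
Level 2: DE, DH, HA, MP, OB, OF, SA, ZW
Level 3: AI, GS, MV, QP, UK
Level 4: PS
HA first appears at level 2.

2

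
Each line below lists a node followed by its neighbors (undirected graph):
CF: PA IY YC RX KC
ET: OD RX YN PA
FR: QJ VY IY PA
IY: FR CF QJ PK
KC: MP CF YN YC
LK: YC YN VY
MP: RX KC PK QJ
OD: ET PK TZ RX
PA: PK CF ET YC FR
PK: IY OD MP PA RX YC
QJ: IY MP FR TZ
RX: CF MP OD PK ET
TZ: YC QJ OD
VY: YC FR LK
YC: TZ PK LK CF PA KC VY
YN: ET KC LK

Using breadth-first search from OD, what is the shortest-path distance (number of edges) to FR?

Level 0: OD
Level 1: ET, PK, RX, TZ
Level 2: CF, IY, MP, PA, QJ, YC, YN
Level 3: FR, KC, LK, VY
FR first appears at level 3.

3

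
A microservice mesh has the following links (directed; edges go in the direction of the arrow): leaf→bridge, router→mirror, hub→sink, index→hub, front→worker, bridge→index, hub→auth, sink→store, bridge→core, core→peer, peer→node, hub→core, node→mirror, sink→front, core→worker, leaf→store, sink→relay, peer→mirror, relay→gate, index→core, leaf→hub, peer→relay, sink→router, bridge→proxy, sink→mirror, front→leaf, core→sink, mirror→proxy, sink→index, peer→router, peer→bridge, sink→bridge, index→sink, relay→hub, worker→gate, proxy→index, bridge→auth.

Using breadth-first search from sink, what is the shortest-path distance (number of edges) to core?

2

Level 0: sink
Level 1: bridge, front, index, mirror, relay, router, store
Level 2: auth, core, gate, hub, leaf, proxy, worker
Level 3: peer
Level 4: node
core first appears at level 2.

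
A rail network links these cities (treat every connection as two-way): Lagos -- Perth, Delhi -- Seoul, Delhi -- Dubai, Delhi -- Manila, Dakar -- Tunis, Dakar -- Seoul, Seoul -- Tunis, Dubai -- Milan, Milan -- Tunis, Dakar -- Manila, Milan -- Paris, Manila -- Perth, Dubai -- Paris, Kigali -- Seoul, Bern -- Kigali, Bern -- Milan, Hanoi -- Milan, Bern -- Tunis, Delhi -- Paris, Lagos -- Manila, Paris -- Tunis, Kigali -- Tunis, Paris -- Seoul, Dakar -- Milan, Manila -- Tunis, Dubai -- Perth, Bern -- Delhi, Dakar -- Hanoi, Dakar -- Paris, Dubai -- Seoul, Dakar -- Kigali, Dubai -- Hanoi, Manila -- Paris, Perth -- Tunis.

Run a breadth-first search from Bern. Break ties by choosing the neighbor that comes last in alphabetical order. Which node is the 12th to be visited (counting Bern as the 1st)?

Visit Bern; enqueue Tunis, Milan, Kigali, Delhi → queue [Tunis, Milan, Kigali, Delhi]
Visit Tunis; enqueue Seoul, Perth, Paris, Manila, Dakar → queue [Milan, Kigali, Delhi, Seoul, Perth, Paris, Manila, Dakar]
Visit Milan; enqueue Hanoi, Dubai → queue [Kigali, Delhi, Seoul, Perth, Paris, Manila, Dakar, Hanoi, Dubai]
Visit Kigali → queue [Delhi, Seoul, Perth, Paris, Manila, Dakar, Hanoi, Dubai]
Visit Delhi → queue [Seoul, Perth, Paris, Manila, Dakar, Hanoi, Dubai]
Visit Seoul → queue [Perth, Paris, Manila, Dakar, Hanoi, Dubai]
Visit Perth; enqueue Lagos → queue [Paris, Manila, Dakar, Hanoi, Dubai, Lagos]
Visit Paris → queue [Manila, Dakar, Hanoi, Dubai, Lagos]
Visit Manila → queue [Dakar, Hanoi, Dubai, Lagos]
Visit Dakar → queue [Hanoi, Dubai, Lagos]
Visit Hanoi → queue [Dubai, Lagos]
Visit Dubai → queue [Lagos]
Visit Lagos → queue []

Visit order: Bern, Tunis, Milan, Kigali, Delhi, Seoul, Perth, Paris, Manila, Dakar, Hanoi, Dubai, Lagos

Dubai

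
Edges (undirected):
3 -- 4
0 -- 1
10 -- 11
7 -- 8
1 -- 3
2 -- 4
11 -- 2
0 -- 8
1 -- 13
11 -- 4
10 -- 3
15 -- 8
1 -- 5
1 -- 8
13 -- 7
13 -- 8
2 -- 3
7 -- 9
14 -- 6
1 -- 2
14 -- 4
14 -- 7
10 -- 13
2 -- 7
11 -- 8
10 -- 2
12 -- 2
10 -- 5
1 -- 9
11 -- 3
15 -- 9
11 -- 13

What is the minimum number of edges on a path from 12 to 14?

3

Level 0: 12
Level 1: 2
Level 2: 1, 3, 4, 7, 10, 11
Level 3: 0, 5, 8, 9, 13, 14
Level 4: 6, 15
14 first appears at level 3.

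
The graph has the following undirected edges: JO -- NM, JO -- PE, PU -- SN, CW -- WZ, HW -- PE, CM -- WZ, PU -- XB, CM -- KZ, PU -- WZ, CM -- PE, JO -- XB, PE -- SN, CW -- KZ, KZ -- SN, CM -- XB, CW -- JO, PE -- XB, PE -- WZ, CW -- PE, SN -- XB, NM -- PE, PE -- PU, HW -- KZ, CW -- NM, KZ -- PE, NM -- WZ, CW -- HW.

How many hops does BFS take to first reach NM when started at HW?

Level 0: HW
Level 1: CW, KZ, PE
Level 2: CM, JO, NM, PU, SN, WZ, XB
NM first appears at level 2.

2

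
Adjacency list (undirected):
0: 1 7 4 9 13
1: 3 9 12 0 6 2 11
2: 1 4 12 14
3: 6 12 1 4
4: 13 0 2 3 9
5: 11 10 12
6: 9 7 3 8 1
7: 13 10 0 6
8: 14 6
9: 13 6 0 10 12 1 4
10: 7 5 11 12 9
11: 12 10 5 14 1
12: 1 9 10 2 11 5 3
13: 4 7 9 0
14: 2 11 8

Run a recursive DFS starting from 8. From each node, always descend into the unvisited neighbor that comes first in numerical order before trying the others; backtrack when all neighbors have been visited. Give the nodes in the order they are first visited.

Visit 8
8 → 6
6 → 1
1 → 0
0 → 4
4 → 2
2 → 12
12 → 3
12 → 5
5 → 10
10 → 7
7 → 13
13 → 9
10 → 11
11 → 14

8, 6, 1, 0, 4, 2, 12, 3, 5, 10, 7, 13, 9, 11, 14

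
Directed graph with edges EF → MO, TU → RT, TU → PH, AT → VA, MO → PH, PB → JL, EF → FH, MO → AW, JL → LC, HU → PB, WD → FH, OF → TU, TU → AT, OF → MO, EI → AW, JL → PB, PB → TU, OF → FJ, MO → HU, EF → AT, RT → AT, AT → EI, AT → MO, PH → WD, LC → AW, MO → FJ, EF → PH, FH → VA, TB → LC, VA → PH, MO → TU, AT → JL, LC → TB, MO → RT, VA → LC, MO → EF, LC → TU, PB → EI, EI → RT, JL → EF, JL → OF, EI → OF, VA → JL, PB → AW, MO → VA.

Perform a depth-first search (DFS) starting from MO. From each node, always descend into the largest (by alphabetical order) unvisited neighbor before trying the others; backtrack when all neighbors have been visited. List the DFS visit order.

MO -> VA -> PH -> WD -> FH -> LC -> TU -> RT -> AT -> JL -> PB -> EI -> OF -> FJ -> AW -> EF -> TB -> HU

Visit MO
MO → VA
VA → PH
PH → WD
WD → FH
VA → LC
LC → TU
TU → RT
RT → AT
AT → JL
JL → PB
PB → EI
EI → OF
OF → FJ
EI → AW
JL → EF
LC → TB
MO → HU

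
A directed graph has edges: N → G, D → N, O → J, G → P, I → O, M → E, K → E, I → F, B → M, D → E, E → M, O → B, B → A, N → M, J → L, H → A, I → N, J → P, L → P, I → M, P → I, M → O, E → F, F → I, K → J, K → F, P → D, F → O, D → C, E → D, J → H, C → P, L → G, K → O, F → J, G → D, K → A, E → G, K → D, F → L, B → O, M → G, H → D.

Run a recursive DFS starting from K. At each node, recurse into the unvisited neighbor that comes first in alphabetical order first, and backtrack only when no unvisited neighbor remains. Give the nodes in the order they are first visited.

Visit K
K → A
K → D
D → C
C → P
P → I
I → F
F → J
J → H
J → L
L → G
F → O
O → B
B → M
M → E
I → N

K → A → D → C → P → I → F → J → H → L → G → O → B → M → E → N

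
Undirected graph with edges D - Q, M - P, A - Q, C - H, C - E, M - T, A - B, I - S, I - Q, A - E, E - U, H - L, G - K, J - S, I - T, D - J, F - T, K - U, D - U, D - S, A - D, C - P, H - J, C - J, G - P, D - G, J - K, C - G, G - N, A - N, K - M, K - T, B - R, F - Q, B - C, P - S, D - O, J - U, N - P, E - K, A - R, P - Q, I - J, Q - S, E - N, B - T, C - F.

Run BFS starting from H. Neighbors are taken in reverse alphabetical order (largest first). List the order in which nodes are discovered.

Visit H; enqueue L, J, C → queue [L, J, C]
Visit L → queue [J, C]
Visit J; enqueue U, S, K, I, D → queue [C, U, S, K, I, D]
Visit C; enqueue P, G, F, E, B → queue [U, S, K, I, D, P, G, F, E, B]
Visit U → queue [S, K, I, D, P, G, F, E, B]
Visit S; enqueue Q → queue [K, I, D, P, G, F, E, B, Q]
Visit K; enqueue T, M → queue [I, D, P, G, F, E, B, Q, T, M]
Visit I → queue [D, P, G, F, E, B, Q, T, M]
Visit D; enqueue O, A → queue [P, G, F, E, B, Q, T, M, O, A]
Visit P; enqueue N → queue [G, F, E, B, Q, T, M, O, A, N]
Visit G → queue [F, E, B, Q, T, M, O, A, N]
Visit F → queue [E, B, Q, T, M, O, A, N]
Visit E → queue [B, Q, T, M, O, A, N]
Visit B; enqueue R → queue [Q, T, M, O, A, N, R]
Visit Q → queue [T, M, O, A, N, R]
Visit T → queue [M, O, A, N, R]
Visit M → queue [O, A, N, R]
Visit O → queue [A, N, R]
Visit A → queue [N, R]
Visit N → queue [R]
Visit R → queue []

H → L → J → C → U → S → K → I → D → P → G → F → E → B → Q → T → M → O → A → N → R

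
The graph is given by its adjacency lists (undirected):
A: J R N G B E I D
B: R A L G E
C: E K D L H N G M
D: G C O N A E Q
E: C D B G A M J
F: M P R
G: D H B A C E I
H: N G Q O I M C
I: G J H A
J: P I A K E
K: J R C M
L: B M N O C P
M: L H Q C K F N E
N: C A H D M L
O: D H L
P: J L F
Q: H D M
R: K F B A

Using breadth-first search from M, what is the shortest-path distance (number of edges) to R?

2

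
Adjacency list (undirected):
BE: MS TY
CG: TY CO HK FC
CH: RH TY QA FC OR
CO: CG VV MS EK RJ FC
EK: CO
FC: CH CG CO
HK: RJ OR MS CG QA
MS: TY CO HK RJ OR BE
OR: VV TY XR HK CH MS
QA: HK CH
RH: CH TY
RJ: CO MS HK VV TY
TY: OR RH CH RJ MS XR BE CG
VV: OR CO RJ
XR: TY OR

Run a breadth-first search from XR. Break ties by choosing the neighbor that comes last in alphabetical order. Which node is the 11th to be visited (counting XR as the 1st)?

HK

Visit XR; enqueue TY, OR → queue [TY, OR]
Visit TY; enqueue RJ, RH, MS, CH, CG, BE → queue [OR, RJ, RH, MS, CH, CG, BE]
Visit OR; enqueue VV, HK → queue [RJ, RH, MS, CH, CG, BE, VV, HK]
Visit RJ; enqueue CO → queue [RH, MS, CH, CG, BE, VV, HK, CO]
Visit RH → queue [MS, CH, CG, BE, VV, HK, CO]
Visit MS → queue [CH, CG, BE, VV, HK, CO]
Visit CH; enqueue QA, FC → queue [CG, BE, VV, HK, CO, QA, FC]
Visit CG → queue [BE, VV, HK, CO, QA, FC]
Visit BE → queue [VV, HK, CO, QA, FC]
Visit VV → queue [HK, CO, QA, FC]
Visit HK → queue [CO, QA, FC]
Visit CO; enqueue EK → queue [QA, FC, EK]
Visit QA → queue [FC, EK]
Visit FC → queue [EK]
Visit EK → queue []

Visit order: XR, TY, OR, RJ, RH, MS, CH, CG, BE, VV, HK, CO, QA, FC, EK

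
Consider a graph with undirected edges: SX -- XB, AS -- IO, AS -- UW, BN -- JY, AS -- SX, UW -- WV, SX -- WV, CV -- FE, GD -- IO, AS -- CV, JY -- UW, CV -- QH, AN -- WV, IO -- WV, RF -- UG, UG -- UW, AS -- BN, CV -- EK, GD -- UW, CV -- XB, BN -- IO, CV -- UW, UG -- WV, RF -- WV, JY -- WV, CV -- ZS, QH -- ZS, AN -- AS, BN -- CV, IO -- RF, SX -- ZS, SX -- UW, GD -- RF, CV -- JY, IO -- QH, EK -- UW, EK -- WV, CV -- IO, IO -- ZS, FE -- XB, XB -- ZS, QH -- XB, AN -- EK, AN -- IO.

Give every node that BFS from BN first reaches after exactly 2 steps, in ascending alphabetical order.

AN, EK, FE, GD, QH, RF, SX, UW, WV, XB, ZS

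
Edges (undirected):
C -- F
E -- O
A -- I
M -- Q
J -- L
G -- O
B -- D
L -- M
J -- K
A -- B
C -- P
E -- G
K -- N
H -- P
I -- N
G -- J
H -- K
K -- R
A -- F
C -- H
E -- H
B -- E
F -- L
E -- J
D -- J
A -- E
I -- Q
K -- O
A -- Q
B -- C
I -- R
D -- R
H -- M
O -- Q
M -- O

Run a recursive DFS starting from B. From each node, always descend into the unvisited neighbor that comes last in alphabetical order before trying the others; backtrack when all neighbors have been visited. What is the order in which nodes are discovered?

B, E, O, Q, M, L, J, K, R, I, N, A, F, C, P, H, D, G

Visit B
B → E
E → O
O → Q
Q → M
M → L
L → J
J → K
K → R
R → I
I → N
I → A
A → F
F → C
C → P
P → H
R → D
J → G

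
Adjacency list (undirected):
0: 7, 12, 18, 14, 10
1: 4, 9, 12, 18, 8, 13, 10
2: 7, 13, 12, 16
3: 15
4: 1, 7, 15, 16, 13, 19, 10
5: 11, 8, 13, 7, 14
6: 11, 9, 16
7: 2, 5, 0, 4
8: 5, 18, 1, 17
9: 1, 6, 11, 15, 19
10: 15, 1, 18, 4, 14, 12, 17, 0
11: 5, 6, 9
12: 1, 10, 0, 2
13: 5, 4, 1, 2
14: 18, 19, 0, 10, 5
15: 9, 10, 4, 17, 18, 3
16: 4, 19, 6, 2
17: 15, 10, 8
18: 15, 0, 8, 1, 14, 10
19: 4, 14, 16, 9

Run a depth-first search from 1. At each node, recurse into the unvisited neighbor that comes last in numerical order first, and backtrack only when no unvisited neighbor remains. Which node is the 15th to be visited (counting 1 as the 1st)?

Visit 1
1 → 18
18 → 15
15 → 17
17 → 10
10 → 14
14 → 19
19 → 16
16 → 6
6 → 11
11 → 9
11 → 5
5 → 13
13 → 4
4 → 7
7 → 2
2 → 12
12 → 0
5 → 8
15 → 3

Visit order: 1, 18, 15, 17, 10, 14, 19, 16, 6, 11, 9, 5, 13, 4, 7, 2, 12, 0, 8, 3

7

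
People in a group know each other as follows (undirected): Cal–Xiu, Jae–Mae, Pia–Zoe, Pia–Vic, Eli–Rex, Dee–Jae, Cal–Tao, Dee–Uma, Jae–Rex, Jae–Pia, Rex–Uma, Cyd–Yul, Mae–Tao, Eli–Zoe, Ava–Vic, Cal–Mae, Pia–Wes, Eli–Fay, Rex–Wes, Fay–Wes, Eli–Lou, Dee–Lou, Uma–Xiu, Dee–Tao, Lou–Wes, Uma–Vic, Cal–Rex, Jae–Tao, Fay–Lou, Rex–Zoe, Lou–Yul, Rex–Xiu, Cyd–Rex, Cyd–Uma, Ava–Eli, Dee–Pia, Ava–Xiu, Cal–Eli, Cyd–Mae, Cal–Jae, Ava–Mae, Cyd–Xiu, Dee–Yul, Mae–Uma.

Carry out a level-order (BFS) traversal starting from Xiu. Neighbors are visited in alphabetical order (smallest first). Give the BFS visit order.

Xiu -> Ava -> Cal -> Cyd -> Rex -> Uma -> Eli -> Mae -> Vic -> Jae -> Tao -> Yul -> Wes -> Zoe -> Dee -> Fay -> Lou -> Pia

Visit Xiu; enqueue Ava, Cal, Cyd, Rex, Uma → queue [Ava, Cal, Cyd, Rex, Uma]
Visit Ava; enqueue Eli, Mae, Vic → queue [Cal, Cyd, Rex, Uma, Eli, Mae, Vic]
Visit Cal; enqueue Jae, Tao → queue [Cyd, Rex, Uma, Eli, Mae, Vic, Jae, Tao]
Visit Cyd; enqueue Yul → queue [Rex, Uma, Eli, Mae, Vic, Jae, Tao, Yul]
Visit Rex; enqueue Wes, Zoe → queue [Uma, Eli, Mae, Vic, Jae, Tao, Yul, Wes, Zoe]
Visit Uma; enqueue Dee → queue [Eli, Mae, Vic, Jae, Tao, Yul, Wes, Zoe, Dee]
Visit Eli; enqueue Fay, Lou → queue [Mae, Vic, Jae, Tao, Yul, Wes, Zoe, Dee, Fay, Lou]
Visit Mae → queue [Vic, Jae, Tao, Yul, Wes, Zoe, Dee, Fay, Lou]
Visit Vic; enqueue Pia → queue [Jae, Tao, Yul, Wes, Zoe, Dee, Fay, Lou, Pia]
Visit Jae → queue [Tao, Yul, Wes, Zoe, Dee, Fay, Lou, Pia]
Visit Tao → queue [Yul, Wes, Zoe, Dee, Fay, Lou, Pia]
Visit Yul → queue [Wes, Zoe, Dee, Fay, Lou, Pia]
Visit Wes → queue [Zoe, Dee, Fay, Lou, Pia]
Visit Zoe → queue [Dee, Fay, Lou, Pia]
Visit Dee → queue [Fay, Lou, Pia]
Visit Fay → queue [Lou, Pia]
Visit Lou → queue [Pia]
Visit Pia → queue []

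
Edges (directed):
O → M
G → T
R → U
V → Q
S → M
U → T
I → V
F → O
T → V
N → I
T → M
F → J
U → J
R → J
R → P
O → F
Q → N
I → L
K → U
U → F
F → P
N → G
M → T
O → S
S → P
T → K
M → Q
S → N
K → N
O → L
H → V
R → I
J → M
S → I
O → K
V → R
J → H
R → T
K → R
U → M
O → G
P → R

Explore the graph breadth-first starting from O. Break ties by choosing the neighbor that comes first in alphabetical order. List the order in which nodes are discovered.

Visit O; enqueue F, G, K, L, M, S → queue [F, G, K, L, M, S]
Visit F; enqueue J, P → queue [G, K, L, M, S, J, P]
Visit G; enqueue T → queue [K, L, M, S, J, P, T]
Visit K; enqueue N, R, U → queue [L, M, S, J, P, T, N, R, U]
Visit L → queue [M, S, J, P, T, N, R, U]
Visit M; enqueue Q → queue [S, J, P, T, N, R, U, Q]
Visit S; enqueue I → queue [J, P, T, N, R, U, Q, I]
Visit J; enqueue H → queue [P, T, N, R, U, Q, I, H]
Visit P → queue [T, N, R, U, Q, I, H]
Visit T; enqueue V → queue [N, R, U, Q, I, H, V]
Visit N → queue [R, U, Q, I, H, V]
Visit R → queue [U, Q, I, H, V]
Visit U → queue [Q, I, H, V]
Visit Q → queue [I, H, V]
Visit I → queue [H, V]
Visit H → queue [V]
Visit V → queue []

O F G K L M S J P T N R U Q I H V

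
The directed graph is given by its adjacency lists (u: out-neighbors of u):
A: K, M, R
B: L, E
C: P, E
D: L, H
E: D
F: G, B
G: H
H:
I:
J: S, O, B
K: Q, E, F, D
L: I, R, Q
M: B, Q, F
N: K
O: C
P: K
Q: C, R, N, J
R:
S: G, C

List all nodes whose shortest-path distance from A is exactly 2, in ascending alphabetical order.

B, D, E, F, Q

Level 0: A
Level 1: K, M, R
Level 2: B, D, E, F, Q
Level 3: C, G, H, J, L, N
Level 4: I, O, P, S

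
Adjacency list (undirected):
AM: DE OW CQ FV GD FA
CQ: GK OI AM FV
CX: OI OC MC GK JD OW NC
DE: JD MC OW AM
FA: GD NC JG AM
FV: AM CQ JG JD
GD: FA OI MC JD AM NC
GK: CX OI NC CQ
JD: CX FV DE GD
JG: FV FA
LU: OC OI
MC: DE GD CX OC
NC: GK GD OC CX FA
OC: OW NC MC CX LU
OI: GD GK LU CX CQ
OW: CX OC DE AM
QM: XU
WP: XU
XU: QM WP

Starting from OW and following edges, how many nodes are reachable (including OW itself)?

16

BFS from OW visits: OW, CX, OC, DE, AM, OI, MC, GK, JD, NC, LU, CQ, FV, GD, FA, JG
Reachable nodes: 16 of 19 total.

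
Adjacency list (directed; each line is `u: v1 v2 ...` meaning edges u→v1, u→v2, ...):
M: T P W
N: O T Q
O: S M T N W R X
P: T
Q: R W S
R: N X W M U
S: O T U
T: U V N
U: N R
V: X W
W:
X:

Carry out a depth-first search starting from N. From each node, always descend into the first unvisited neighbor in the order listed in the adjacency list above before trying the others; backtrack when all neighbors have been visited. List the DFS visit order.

N → O → S → T → U → R → X → W → M → P → V → Q

Visit N
N → O
O → S
S → T
T → U
U → R
R → X
R → W
R → M
M → P
T → V
N → Q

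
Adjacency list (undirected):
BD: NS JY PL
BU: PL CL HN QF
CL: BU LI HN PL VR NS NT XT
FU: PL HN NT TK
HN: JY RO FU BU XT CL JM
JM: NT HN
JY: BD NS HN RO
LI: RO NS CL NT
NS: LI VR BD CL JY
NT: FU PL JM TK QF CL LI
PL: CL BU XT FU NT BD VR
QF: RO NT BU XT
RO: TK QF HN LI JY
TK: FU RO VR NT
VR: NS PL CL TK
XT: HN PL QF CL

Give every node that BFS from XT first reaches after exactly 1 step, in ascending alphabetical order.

Level 0: XT
Level 1: CL, HN, PL, QF
Level 2: BD, BU, FU, JM, JY, LI, NS, NT, RO, VR
Level 3: TK

CL, HN, PL, QF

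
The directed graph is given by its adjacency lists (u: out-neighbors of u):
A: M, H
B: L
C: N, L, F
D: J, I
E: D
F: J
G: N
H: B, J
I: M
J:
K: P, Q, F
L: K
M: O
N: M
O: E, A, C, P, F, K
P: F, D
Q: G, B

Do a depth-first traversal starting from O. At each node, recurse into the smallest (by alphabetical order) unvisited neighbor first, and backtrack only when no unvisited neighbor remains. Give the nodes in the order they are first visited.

Visit O
O → A
A → H
H → B
B → L
L → K
K → F
F → J
K → P
P → D
D → I
I → M
K → Q
Q → G
G → N
O → C
O → E

O A H B L K F J P D I M Q G N C E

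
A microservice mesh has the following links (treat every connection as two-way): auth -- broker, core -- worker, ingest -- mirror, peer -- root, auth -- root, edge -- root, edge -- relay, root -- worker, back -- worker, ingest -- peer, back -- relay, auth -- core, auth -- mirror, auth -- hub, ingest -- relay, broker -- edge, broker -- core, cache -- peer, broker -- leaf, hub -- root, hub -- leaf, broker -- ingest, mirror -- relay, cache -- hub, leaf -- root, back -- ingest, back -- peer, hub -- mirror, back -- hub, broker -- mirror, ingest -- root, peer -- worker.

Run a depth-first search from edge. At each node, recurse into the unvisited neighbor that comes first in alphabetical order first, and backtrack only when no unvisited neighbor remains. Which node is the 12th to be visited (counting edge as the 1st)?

relay

Visit edge
edge → broker
broker → auth
auth → core
core → worker
worker → back
back → hub
hub → cache
cache → peer
peer → ingest
ingest → mirror
mirror → relay
ingest → root
root → leaf

Visit order: edge, broker, auth, core, worker, back, hub, cache, peer, ingest, mirror, relay, root, leaf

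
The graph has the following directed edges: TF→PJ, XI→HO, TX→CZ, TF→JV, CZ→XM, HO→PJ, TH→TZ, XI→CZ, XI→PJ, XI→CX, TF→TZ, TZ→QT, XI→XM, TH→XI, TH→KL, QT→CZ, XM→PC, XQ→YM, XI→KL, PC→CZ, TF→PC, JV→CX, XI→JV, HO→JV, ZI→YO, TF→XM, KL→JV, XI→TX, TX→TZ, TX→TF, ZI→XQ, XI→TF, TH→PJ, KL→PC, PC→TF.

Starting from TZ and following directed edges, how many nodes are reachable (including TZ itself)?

BFS from TZ visits: TZ, QT, CZ, XM, PC, TF, JV, PJ, CX
Reachable nodes: 9 of 18 total.

9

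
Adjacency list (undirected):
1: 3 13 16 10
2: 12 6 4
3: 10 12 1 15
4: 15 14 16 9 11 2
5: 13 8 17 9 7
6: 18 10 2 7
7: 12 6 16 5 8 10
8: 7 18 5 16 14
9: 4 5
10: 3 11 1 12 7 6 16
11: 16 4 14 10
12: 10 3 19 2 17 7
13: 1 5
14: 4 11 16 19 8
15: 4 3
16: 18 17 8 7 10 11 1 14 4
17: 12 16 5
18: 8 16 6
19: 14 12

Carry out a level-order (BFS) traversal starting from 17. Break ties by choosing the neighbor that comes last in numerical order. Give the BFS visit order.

Visit 17; enqueue 16, 12, 5 → queue [16, 12, 5]
Visit 16; enqueue 18, 14, 11, 10, 8, 7, 4, 1 → queue [12, 5, 18, 14, 11, 10, 8, 7, 4, 1]
Visit 12; enqueue 19, 3, 2 → queue [5, 18, 14, 11, 10, 8, 7, 4, 1, 19, 3, 2]
Visit 5; enqueue 13, 9 → queue [18, 14, 11, 10, 8, 7, 4, 1, 19, 3, 2, 13, 9]
Visit 18; enqueue 6 → queue [14, 11, 10, 8, 7, 4, 1, 19, 3, 2, 13, 9, 6]
Visit 14 → queue [11, 10, 8, 7, 4, 1, 19, 3, 2, 13, 9, 6]
Visit 11 → queue [10, 8, 7, 4, 1, 19, 3, 2, 13, 9, 6]
Visit 10 → queue [8, 7, 4, 1, 19, 3, 2, 13, 9, 6]
Visit 8 → queue [7, 4, 1, 19, 3, 2, 13, 9, 6]
Visit 7 → queue [4, 1, 19, 3, 2, 13, 9, 6]
Visit 4; enqueue 15 → queue [1, 19, 3, 2, 13, 9, 6, 15]
Visit 1 → queue [19, 3, 2, 13, 9, 6, 15]
Visit 19 → queue [3, 2, 13, 9, 6, 15]
Visit 3 → queue [2, 13, 9, 6, 15]
Visit 2 → queue [13, 9, 6, 15]
Visit 13 → queue [9, 6, 15]
Visit 9 → queue [6, 15]
Visit 6 → queue [15]
Visit 15 → queue []

17, 16, 12, 5, 18, 14, 11, 10, 8, 7, 4, 1, 19, 3, 2, 13, 9, 6, 15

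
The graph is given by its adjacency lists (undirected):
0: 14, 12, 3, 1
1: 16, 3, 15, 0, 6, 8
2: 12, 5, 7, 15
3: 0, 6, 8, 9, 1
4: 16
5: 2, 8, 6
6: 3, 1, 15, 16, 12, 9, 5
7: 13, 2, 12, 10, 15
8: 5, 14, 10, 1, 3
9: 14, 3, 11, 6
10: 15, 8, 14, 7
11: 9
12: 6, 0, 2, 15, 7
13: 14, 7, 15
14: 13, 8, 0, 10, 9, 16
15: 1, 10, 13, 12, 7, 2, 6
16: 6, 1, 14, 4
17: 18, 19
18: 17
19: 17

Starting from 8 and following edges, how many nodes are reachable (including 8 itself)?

BFS from 8 visits: 8, 14, 10, 5, 3, 1, 16, 13, 9, 0, 15, 7, 6, 2, 4, 11, 12
Reachable nodes: 17 of 20 total.

17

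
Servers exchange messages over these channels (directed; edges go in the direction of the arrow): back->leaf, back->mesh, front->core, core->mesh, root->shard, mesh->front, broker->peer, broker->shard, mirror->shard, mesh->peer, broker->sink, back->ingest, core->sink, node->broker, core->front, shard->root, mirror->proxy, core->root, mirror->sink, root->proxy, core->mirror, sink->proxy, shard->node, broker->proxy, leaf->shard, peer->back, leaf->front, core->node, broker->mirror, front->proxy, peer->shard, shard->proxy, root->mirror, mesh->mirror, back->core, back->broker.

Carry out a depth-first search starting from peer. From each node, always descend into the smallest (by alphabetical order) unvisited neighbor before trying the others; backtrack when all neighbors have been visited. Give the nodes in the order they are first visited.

peer, back, broker, mirror, proxy, shard, node, root, sink, core, front, mesh, ingest, leaf

Visit peer
peer → back
back → broker
broker → mirror
mirror → proxy
mirror → shard
shard → node
shard → root
mirror → sink
back → core
core → front
core → mesh
back → ingest
back → leaf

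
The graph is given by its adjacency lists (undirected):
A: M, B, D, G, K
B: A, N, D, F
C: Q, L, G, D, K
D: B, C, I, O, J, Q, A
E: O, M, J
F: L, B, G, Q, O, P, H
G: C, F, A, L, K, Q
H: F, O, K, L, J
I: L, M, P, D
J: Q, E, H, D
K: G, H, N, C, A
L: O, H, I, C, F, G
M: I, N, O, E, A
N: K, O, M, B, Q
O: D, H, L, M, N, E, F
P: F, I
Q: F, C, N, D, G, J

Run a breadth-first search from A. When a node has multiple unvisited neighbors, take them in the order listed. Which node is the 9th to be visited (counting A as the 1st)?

Visit A; enqueue M, B, D, G, K → queue [M, B, D, G, K]
Visit M; enqueue I, N, O, E → queue [B, D, G, K, I, N, O, E]
Visit B; enqueue F → queue [D, G, K, I, N, O, E, F]
Visit D; enqueue C, J, Q → queue [G, K, I, N, O, E, F, C, J, Q]
Visit G; enqueue L → queue [K, I, N, O, E, F, C, J, Q, L]
Visit K; enqueue H → queue [I, N, O, E, F, C, J, Q, L, H]
Visit I; enqueue P → queue [N, O, E, F, C, J, Q, L, H, P]
Visit N → queue [O, E, F, C, J, Q, L, H, P]
Visit O → queue [E, F, C, J, Q, L, H, P]
Visit E → queue [F, C, J, Q, L, H, P]
Visit F → queue [C, J, Q, L, H, P]
Visit C → queue [J, Q, L, H, P]
Visit J → queue [Q, L, H, P]
Visit Q → queue [L, H, P]
Visit L → queue [H, P]
Visit H → queue [P]
Visit P → queue []

Visit order: A, M, B, D, G, K, I, N, O, E, F, C, J, Q, L, H, P

O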